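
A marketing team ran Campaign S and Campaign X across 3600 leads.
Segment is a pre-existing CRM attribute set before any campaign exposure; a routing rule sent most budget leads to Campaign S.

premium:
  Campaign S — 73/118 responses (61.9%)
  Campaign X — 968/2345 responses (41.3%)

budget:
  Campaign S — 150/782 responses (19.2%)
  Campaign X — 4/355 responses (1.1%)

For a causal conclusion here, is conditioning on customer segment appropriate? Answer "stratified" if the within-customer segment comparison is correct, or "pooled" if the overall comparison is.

Since customer segment is a pre-existing factor (not a product of the campaign) and it affects the outcome on its own, it is a confounder. The stratified rates, not the pooled rate, identify the causal effect.
Within each level — premium: 61.9% vs 41.3%; budget: 19.2% vs 1.1% — Campaign S is higher every time.

stratified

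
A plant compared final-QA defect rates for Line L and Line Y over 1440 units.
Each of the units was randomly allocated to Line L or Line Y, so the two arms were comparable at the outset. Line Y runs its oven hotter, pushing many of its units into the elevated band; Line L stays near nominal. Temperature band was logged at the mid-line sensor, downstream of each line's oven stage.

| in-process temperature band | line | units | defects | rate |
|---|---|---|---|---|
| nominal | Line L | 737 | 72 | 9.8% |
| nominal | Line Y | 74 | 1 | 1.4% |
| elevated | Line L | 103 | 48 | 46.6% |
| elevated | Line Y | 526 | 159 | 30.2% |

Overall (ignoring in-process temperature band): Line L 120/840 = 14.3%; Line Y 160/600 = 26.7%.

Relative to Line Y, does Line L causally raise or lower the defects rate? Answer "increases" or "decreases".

decreases

In-process temperature band is recorded after the line and is itself shifted by it — it sits on the causal path from line to outcome. Conditioning on a mediator would strip out part of the effect we want; the pooled comparison gives the total causal effect.
Pooled: Line L 14.3% vs Line Y 26.7%; Line L is lower overall.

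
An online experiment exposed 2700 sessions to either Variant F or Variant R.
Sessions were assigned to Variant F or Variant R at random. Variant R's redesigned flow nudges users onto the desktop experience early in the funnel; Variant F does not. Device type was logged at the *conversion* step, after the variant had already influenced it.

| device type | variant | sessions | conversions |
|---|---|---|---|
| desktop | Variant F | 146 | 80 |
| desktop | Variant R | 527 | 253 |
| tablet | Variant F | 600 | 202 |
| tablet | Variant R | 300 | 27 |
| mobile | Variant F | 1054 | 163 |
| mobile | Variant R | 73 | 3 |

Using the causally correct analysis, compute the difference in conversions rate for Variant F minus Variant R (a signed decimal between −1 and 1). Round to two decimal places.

-0.07

The device type-specific comparison favours Variant F throughout, but the pooled figures favour Variant R. The question is whether to condition on device type.
Device type is recorded after the variant and is itself shifted by it — it sits on the causal path from variant to outcome. Conditioning on a mediator would strip out part of the effect we want; the pooled comparison gives the total causal effect.
The causal difference is the pooled difference: 0.247 − 0.314 = -0.067.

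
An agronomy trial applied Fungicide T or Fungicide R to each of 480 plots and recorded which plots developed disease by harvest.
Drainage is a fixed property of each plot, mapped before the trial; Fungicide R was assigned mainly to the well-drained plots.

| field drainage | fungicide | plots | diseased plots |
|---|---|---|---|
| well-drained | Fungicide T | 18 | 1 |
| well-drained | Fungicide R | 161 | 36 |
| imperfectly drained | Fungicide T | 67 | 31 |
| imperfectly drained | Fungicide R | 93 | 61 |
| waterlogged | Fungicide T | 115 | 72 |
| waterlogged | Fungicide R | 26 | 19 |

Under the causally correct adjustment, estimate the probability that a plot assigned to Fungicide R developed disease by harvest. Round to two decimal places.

0.52

Fungicide T is lower inside every field drainage stratum but Fungicide R is lower in aggregate. Whether to stratify depends on how field drainage relates to the fungicide.
Here field drainage is a common cause — it drives both which fungicide a case falls under and the outcome. The crude comparison mixes populations; the stratum-specific rates are the causally relevant ones.
Standardising Fungicide R to the population field drainage mix: 0.373·36/161 + 0.333·61/93 + 0.294·19/26 = 0.517.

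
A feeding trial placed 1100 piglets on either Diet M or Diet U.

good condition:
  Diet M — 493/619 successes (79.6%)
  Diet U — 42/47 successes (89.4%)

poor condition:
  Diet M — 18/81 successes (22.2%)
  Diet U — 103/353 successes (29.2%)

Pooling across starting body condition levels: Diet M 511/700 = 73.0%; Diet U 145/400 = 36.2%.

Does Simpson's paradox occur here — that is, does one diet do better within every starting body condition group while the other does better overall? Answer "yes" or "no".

Within each starting body condition level (good condition 79.6% vs 89.4%; poor condition 22.2% vs 29.2%), Diet U has the higher rate every time. Pooled: 73.0% vs 36.2% — Diet M has the higher rate overall. The two comparisons disagree.

yes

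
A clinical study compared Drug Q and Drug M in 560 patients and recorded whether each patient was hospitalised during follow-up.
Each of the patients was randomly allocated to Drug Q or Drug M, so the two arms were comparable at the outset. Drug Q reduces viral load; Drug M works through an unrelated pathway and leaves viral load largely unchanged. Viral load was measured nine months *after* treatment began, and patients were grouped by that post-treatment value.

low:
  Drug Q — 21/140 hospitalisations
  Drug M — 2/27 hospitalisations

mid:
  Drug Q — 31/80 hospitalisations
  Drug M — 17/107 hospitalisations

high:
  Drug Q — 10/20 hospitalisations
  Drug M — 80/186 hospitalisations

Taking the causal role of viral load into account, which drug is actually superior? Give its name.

Drug Q

Viral load here is a post-treatment variable shaped by the drug; conditioning on it would introduce bias rather than remove it. The overall comparison is the causal one.
Pooled: Drug Q 25.8% vs Drug M 30.9%; Drug Q is lower overall.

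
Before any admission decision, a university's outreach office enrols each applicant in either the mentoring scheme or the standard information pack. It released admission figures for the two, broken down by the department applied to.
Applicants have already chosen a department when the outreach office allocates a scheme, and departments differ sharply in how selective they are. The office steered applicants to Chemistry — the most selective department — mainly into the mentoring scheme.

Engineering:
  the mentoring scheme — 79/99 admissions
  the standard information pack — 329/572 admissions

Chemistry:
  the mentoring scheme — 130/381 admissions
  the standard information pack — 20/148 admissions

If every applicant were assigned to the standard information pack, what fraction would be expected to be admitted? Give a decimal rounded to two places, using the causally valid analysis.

0.38

the mentoring scheme is higher inside every department stratum but the standard information pack is higher in aggregate. Whether to stratify depends on how department relates to the outreach scheme.
Department differs across outreach schemes for reasons unrelated to any effect of the outreach scheme itself, and it separately predicts the outcome — a classic confounder. We must compare within department levels.
Standardising the standard information pack to the population department mix: 0.559·329/572 + 0.441·20/148 = 0.381.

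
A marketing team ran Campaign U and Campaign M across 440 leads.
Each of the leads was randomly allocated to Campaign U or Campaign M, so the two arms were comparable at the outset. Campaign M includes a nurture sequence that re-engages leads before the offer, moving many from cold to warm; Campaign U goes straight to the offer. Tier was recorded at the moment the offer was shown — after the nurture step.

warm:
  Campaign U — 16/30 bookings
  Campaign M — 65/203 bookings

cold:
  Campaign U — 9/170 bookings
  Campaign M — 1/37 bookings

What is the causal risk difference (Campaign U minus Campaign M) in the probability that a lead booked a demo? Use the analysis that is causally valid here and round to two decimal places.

The stratified and pooled comparisons disagree (Campaign U wins within each engagement tier; Campaign M wins overall), so the answer turns on the causal role of engagement tier.
Engagement tier here is a post-treatment variable shaped by the campaign; conditioning on it would introduce bias rather than remove it. The overall comparison is the causal one.
The causal difference is the pooled difference: 0.125 − 0.275 = -0.150.

-0.15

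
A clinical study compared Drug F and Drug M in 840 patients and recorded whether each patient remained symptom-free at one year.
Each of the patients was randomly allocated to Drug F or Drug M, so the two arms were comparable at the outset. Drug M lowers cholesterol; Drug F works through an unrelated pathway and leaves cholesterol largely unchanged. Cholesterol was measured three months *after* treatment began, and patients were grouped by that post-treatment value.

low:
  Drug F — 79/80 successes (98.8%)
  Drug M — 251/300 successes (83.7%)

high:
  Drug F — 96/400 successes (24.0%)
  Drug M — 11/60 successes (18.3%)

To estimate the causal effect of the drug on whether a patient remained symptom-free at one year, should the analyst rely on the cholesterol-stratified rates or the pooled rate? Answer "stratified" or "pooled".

pooled

Drug F is higher inside every cholesterol stratum but Drug M is higher in aggregate. Whether to stratify depends on how cholesterol relates to the drug.
The distribution of cholesterol is itself part of what the drug does — it is an intermediate outcome. Holding it fixed would remove that part of the effect; the total effect is the pooled difference.
Pooled: Drug F 36.5% vs Drug M 72.8%; Drug M is higher overall.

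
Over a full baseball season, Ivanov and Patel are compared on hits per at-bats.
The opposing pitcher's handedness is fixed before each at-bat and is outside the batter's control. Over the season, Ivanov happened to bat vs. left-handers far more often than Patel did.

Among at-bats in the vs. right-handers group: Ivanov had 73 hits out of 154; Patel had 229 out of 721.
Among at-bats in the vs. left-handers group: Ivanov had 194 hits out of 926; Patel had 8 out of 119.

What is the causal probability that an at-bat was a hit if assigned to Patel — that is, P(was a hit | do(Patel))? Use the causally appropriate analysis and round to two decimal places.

0.18

Within every pitcher handedness level Ivanov has the higher rate, yet pooled Patel does — Simpson's reversal.
Pitcher handedness satisfies the back-door criterion: it is not a descendant of the player, and it blocks the spurious path from player to outcome. Adjusting for it (i.e., using the within-pitcher handedness rates) gives the causal effect.
Standardising Patel to the population pitcher handedness mix: 0.456·229/721 + 0.544·8/119 = 0.181.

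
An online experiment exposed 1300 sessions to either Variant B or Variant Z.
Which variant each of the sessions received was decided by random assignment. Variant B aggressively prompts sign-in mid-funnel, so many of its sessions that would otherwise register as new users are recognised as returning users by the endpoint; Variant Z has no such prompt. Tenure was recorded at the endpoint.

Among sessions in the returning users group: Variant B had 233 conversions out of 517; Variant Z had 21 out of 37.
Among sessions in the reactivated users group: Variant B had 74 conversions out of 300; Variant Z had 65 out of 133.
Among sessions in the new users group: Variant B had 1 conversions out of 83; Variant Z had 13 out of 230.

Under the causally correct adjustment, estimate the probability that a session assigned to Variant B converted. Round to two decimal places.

The distribution of user tenure is itself part of what the variant does — it is an intermediate outcome. Holding it fixed would remove that part of the effect; the total effect is the pooled difference.
So P(outcome | do(Variant B)) is just the pooled rate for Variant B: 308/900 = 0.342.

0.34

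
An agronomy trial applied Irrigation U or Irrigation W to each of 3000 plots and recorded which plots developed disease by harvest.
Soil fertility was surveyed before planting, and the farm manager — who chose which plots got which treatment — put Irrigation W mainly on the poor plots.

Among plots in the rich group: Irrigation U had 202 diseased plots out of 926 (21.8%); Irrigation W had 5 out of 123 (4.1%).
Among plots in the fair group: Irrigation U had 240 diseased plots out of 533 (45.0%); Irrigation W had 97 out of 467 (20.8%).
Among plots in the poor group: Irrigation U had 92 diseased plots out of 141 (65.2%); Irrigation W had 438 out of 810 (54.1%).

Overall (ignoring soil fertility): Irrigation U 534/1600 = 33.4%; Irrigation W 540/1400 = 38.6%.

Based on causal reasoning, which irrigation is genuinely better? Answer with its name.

Irrigation W

Here soil fertility is a common cause — it drives both which irrigation a case falls under and the outcome. The crude comparison mixes populations; the stratum-specific rates are the causally relevant ones.
Within each level — rich: 21.8% vs 4.1%; fair: 45.0% vs 20.8%; poor: 65.2% vs 54.1% — Irrigation W is lower every time.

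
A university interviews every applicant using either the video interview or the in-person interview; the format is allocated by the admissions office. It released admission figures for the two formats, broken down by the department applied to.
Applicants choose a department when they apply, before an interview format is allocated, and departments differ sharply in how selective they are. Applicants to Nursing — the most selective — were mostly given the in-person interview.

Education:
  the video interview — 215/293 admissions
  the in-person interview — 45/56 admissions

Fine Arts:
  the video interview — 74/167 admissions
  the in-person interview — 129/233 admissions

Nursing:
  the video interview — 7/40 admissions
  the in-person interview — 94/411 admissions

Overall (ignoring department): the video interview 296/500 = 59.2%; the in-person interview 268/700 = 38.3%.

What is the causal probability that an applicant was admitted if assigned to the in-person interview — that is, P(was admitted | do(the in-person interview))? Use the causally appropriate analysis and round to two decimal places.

The stratified and pooled comparisons disagree (the in-person interview wins within each department; the video interview wins overall), so the answer turns on the causal role of department.
Nothing the interview format does changes department; the imbalance is an allocation artefact. With department also predicting the outcome, the pooled figure is confounded, and the within-stratum comparison is the causal one.
Standardising the in-person interview to the population department mix: 0.291·45/56 + 0.333·129/233 + 0.376·94/411 = 0.504.

0.50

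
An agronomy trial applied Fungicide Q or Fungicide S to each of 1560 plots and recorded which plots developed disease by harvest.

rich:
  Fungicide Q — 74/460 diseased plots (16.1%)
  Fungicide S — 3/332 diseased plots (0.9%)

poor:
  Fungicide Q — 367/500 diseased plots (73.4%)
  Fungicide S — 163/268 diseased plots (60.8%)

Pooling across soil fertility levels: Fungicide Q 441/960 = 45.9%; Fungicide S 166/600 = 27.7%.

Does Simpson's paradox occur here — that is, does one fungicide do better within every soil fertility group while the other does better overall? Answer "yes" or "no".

no

Within each soil fertility level (rich 16.1% vs 0.9%; poor 73.4% vs 60.8%), Fungicide S has the lower rate every time. Pooled: 45.9% vs 27.7% — Fungicide S has the lower rate overall. They agree.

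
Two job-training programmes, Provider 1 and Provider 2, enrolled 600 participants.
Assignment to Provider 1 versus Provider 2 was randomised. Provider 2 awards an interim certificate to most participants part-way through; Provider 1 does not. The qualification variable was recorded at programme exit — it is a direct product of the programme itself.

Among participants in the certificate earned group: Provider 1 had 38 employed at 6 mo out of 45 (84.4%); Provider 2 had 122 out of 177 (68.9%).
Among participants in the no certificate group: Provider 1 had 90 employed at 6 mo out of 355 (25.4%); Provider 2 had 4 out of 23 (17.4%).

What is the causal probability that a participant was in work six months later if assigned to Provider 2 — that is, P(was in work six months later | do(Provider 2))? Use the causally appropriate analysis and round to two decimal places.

0.63

Qualification attained during the programme is recorded after the programme and is itself shifted by it — it sits on the causal path from programme to outcome. Conditioning on a mediator would strip out part of the effect we want; the pooled comparison gives the total causal effect.
So P(outcome | do(Provider 2)) is just the pooled rate for Provider 2: 126/200 = 0.630.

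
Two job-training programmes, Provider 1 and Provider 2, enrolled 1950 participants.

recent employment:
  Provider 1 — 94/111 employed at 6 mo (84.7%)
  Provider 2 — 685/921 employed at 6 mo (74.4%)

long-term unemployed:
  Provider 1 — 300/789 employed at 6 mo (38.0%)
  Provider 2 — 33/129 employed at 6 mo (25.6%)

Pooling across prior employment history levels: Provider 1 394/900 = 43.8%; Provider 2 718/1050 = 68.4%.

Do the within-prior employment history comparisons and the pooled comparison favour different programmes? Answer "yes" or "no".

yes

Within each prior employment history level (recent employment 84.7% vs 74.4%; long-term unemployed 38.0% vs 25.6%), Provider 1 has the higher rate every time. Pooled: 43.8% vs 68.4% — Provider 2 has the higher rate overall. The two comparisons disagree.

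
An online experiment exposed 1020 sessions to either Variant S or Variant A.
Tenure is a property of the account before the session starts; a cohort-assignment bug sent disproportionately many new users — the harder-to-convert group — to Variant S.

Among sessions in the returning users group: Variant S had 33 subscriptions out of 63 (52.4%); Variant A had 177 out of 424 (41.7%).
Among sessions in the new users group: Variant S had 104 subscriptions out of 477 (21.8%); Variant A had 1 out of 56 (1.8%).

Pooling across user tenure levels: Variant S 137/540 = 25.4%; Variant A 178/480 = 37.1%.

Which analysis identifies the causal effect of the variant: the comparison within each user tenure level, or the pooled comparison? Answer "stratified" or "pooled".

Within every user tenure level Variant S has the higher rate, yet pooled Variant A does — Simpson's reversal.
User tenure satisfies the back-door criterion: it is not a descendant of the variant, and it blocks the spurious path from variant to outcome. Adjusting for it (i.e., using the within-user tenure rates) gives the causal effect.
Within each level — returning users: 52.4% vs 41.7%; new users: 21.8% vs 1.8% — Variant S is higher every time.

stratified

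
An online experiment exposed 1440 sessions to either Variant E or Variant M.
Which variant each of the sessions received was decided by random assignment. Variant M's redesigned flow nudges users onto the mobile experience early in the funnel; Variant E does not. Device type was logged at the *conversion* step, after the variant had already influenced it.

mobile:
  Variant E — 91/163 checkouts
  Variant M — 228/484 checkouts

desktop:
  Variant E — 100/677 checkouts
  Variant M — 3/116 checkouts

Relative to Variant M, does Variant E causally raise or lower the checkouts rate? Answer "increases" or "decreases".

Stratifying would compare variants among sessions the variants themselves sorted into device type groups — a form of selection on an intermediate. The unconditioned pooled rates give the total causal effect.
Pooled: Variant E 22.7% vs Variant M 38.5%; Variant M is higher overall.

decreases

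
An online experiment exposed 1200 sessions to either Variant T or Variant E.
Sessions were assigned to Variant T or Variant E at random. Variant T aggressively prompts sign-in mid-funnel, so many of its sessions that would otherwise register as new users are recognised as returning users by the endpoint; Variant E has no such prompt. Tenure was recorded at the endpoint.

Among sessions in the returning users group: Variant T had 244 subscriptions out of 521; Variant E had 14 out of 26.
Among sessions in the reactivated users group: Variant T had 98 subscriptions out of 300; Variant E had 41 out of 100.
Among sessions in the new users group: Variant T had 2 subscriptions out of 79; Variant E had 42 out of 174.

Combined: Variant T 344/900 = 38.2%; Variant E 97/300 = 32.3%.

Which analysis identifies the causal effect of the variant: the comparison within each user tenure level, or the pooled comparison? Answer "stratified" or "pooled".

pooled

Within every user tenure level Variant E has the higher rate, yet pooled Variant T does — Simpson's reversal.
User tenure is recorded after the variant and is itself shifted by it — it sits on the causal path from variant to outcome. Conditioning on a mediator would strip out part of the effect we want; the pooled comparison gives the total causal effect.
Pooled: Variant T 38.2% vs Variant E 32.3%; Variant T is higher overall.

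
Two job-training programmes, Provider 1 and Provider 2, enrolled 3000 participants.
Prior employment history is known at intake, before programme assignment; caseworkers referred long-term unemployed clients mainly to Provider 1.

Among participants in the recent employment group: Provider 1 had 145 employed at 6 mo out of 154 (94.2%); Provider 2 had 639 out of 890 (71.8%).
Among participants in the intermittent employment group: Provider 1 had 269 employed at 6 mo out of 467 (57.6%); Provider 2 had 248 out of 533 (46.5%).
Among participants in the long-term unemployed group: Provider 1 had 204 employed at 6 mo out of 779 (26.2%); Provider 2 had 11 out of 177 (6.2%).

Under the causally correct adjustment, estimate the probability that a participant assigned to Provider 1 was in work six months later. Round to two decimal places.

0.60

The prior employment history-specific comparison favours Provider 1 throughout, but the pooled figures favour Provider 2. The question is whether to condition on prior employment history.
Nothing the programme does changes prior employment history; the imbalance is an allocation artefact. With prior employment history also predicting the outcome, the pooled figure is confounded, and the within-stratum comparison is the causal one.
Standardising Provider 1 to the population prior employment history mix: 0.348·145/154 + 0.333·269/467 + 0.319·204/779 = 0.603.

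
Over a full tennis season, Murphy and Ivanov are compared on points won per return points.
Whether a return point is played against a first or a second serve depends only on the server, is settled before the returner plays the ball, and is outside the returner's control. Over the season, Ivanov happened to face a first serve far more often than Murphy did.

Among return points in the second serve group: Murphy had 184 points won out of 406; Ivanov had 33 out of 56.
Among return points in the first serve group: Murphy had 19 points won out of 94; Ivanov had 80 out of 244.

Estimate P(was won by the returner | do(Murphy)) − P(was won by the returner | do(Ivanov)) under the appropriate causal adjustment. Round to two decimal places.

Serve type differs across players for reasons unrelated to any effect of the player itself, and it separately predicts the outcome — a classic confounder. We must compare within serve type levels.
Adjusting over the population distribution of serve type: 0.578·(0.453−0.589) + 0.422·(0.202−0.328) = -0.132.

-0.13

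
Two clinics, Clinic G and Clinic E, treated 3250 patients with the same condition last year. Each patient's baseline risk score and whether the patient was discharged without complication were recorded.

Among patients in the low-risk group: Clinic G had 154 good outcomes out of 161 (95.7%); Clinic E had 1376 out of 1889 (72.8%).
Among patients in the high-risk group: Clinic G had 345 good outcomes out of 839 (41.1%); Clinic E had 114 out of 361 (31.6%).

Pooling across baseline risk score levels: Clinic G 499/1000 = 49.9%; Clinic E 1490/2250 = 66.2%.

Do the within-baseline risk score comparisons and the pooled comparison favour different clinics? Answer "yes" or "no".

yes

Within each baseline risk score level (low-risk 95.7% vs 72.8%; high-risk 41.1% vs 31.6%), Clinic G has the higher rate every time. Pooled: 49.9% vs 66.2% — Clinic E has the higher rate overall. The two comparisons disagree.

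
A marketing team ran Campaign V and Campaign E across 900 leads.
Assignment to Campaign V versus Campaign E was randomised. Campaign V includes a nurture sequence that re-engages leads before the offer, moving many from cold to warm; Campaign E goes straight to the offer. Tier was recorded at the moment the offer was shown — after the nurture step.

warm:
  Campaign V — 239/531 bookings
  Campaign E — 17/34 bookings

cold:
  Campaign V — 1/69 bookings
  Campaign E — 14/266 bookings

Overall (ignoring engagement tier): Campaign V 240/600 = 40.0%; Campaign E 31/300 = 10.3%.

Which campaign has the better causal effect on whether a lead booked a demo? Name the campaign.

Campaign V

Engagement tier here is a post-treatment variable shaped by the campaign; conditioning on it would introduce bias rather than remove it. The overall comparison is the causal one.
Pooled: Campaign V 40.0% vs Campaign E 10.3%; Campaign V is higher overall.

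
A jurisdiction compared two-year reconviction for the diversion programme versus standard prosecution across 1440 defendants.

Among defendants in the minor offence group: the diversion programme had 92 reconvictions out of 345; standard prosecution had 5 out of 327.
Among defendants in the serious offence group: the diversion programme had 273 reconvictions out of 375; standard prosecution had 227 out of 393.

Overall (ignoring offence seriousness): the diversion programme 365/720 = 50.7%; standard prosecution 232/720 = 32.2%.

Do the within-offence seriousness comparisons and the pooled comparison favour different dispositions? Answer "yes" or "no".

Within each offence seriousness level (minor offence 26.7% vs 1.5%; serious offence 72.8% vs 57.8%), standard prosecution has the lower rate every time. Pooled: 50.7% vs 32.2% — standard prosecution has the lower rate overall. They agree.

no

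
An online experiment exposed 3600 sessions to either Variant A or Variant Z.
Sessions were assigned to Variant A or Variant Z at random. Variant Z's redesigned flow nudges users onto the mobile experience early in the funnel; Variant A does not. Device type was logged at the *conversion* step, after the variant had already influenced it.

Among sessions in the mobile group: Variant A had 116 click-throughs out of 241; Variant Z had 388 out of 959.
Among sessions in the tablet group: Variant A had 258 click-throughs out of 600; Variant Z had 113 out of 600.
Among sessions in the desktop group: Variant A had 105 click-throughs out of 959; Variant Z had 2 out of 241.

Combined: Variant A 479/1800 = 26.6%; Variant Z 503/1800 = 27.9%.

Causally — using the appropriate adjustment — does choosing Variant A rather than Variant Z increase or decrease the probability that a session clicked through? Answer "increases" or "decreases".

decreases

Stratifying would compare variants among sessions the variants themselves sorted into device type groups — a form of selection on an intermediate. The unconditioned pooled rates give the total causal effect.
Pooled: Variant A 26.6% vs Variant Z 27.9%; Variant Z is higher overall.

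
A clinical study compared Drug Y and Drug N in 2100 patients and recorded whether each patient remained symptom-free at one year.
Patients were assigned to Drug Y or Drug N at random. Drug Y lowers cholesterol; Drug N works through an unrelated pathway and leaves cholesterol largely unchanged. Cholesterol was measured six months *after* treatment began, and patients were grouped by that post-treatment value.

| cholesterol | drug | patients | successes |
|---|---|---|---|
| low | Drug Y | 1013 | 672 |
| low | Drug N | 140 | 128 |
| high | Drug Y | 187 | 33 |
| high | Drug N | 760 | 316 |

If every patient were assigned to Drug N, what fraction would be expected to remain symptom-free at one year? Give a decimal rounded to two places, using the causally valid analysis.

Drug N is higher inside every cholesterol stratum but Drug Y is higher in aggregate. Whether to stratify depends on how cholesterol relates to the drug.
Cholesterol here is a post-treatment variable shaped by the drug; conditioning on it would introduce bias rather than remove it. The overall comparison is the causal one.
So P(outcome | do(Drug N)) is just the pooled rate for Drug N: 444/900 = 0.493.

0.49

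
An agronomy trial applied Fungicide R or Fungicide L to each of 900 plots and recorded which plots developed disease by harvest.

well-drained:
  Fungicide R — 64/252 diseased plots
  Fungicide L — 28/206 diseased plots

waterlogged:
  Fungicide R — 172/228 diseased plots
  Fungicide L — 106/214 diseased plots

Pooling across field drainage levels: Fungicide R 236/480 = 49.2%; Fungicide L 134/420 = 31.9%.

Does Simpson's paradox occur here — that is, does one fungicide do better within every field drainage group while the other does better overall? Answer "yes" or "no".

Within each field drainage level (well-drained 25.4% vs 13.6%; waterlogged 75.4% vs 49.5%), Fungicide L has the lower rate every time. Pooled: 49.2% vs 31.9% — Fungicide L has the lower rate overall. They agree.

no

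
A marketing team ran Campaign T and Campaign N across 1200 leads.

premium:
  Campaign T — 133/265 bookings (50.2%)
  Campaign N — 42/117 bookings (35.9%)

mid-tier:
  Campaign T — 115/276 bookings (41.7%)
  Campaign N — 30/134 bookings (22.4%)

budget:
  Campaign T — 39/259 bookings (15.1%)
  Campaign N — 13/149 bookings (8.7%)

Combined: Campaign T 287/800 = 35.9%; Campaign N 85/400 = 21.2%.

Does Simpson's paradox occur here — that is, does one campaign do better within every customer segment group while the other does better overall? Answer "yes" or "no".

Within each customer segment level (premium 50.2% vs 35.9%; mid-tier 41.7% vs 22.4%; budget 15.1% vs 8.7%), Campaign T has the higher rate every time. Pooled: 35.9% vs 21.2% — Campaign T has the higher rate overall. They agree.

no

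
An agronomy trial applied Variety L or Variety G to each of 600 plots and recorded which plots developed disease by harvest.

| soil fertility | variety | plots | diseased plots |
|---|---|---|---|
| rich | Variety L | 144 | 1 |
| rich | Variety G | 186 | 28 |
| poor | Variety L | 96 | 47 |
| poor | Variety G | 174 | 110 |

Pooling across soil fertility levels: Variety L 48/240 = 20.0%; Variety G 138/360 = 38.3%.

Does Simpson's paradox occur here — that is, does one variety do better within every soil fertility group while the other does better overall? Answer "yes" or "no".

no

Within each soil fertility level (rich 0.7% vs 15.1%; poor 49.0% vs 63.2%), Variety L has the lower rate every time. Pooled: 20.0% vs 38.3% — Variety L has the lower rate overall. They agree.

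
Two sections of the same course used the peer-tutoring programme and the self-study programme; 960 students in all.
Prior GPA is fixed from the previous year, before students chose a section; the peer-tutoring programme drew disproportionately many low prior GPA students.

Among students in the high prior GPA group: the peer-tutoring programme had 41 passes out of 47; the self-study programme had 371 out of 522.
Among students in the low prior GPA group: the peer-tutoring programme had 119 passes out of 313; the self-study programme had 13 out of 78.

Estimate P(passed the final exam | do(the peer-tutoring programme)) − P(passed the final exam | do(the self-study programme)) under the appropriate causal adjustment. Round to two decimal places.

+0.18

the peer-tutoring programme is higher inside every prior GPA band stratum but the self-study programme is higher in aggregate. Whether to stratify depends on how prior GPA band relates to the teaching method.
Here prior GPA band is a common cause — it drives both which teaching method a case falls under and the outcome. The crude comparison mixes populations; the stratum-specific rates are the causally relevant ones.
Adjusting over the population distribution of prior GPA band: 0.593·(0.872−0.711) + 0.407·(0.380−0.167) = +0.183.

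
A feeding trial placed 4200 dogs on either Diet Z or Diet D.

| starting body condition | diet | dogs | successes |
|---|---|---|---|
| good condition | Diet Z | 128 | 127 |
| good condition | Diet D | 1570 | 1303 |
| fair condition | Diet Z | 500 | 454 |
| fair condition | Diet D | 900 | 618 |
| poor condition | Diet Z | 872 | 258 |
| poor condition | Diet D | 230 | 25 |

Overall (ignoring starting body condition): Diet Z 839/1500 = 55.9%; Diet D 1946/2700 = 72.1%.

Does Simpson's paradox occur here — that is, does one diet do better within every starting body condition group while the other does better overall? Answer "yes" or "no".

Within each starting body condition level (good condition 99.2% vs 83.0%; fair condition 90.8% vs 68.7%; poor condition 29.6% vs 10.9%), Diet Z has the higher rate every time. Pooled: 55.9% vs 72.1% — Diet D has the higher rate overall. The two comparisons disagree.

yes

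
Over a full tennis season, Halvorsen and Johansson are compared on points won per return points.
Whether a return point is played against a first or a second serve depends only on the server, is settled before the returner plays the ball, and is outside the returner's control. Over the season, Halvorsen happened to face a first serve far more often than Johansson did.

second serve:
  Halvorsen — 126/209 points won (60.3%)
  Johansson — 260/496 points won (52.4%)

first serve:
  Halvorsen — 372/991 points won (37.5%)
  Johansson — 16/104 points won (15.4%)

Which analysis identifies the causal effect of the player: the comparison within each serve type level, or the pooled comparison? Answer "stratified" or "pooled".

stratified

Here serve type is a common cause — it drives both which player a case falls under and the outcome. The crude comparison mixes populations; the stratum-specific rates are the causally relevant ones.
Within each level — second serve: 60.3% vs 52.4%; first serve: 37.5% vs 15.4% — Halvorsen is higher every time.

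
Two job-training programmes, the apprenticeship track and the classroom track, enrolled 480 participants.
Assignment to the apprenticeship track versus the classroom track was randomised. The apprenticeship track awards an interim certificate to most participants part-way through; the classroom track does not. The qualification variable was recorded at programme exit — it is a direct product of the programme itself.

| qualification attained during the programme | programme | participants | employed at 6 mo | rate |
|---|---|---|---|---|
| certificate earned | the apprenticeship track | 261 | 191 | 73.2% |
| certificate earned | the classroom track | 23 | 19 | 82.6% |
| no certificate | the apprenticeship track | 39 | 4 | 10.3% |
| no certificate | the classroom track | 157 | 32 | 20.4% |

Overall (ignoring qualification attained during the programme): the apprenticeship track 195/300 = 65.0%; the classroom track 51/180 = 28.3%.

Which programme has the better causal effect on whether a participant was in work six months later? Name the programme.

the apprenticeship track

The stratified and pooled comparisons disagree (the classroom track wins within each qualification attained during the programme; the apprenticeship track wins overall), so the answer turns on the causal role of qualification attained during the programme.
Because the programme influences qualification attained during the programme, qualification attained during the programme is a post-treatment mediator, not a confounder. Stratifying on it would bias the estimate; the causal effect is the crude pooled difference.
Pooled: the apprenticeship track 65.0% vs the classroom track 28.3%; the apprenticeship track is higher overall.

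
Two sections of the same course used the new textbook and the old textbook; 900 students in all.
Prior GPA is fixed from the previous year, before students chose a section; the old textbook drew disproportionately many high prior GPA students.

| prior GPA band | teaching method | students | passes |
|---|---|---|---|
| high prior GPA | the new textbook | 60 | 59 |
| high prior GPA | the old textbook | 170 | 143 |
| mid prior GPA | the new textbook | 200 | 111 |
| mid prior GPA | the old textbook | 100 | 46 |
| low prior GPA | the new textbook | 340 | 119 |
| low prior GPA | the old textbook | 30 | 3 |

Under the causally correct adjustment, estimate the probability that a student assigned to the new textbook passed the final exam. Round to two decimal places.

the new textbook is higher inside every prior GPA band stratum but the old textbook is higher in aggregate. Whether to stratify depends on how prior GPA band relates to the teaching method.
Prior GPA band is set before the teaching method has any effect — it is not caused by the teaching method — and it independently drives the outcome. That makes it a confounder, so the causal comparison is within prior GPA band levels.
Standardising the new textbook to the population prior GPA band mix: 0.256·59/60 + 0.333·111/200 + 0.411·119/340 = 0.580.

0.58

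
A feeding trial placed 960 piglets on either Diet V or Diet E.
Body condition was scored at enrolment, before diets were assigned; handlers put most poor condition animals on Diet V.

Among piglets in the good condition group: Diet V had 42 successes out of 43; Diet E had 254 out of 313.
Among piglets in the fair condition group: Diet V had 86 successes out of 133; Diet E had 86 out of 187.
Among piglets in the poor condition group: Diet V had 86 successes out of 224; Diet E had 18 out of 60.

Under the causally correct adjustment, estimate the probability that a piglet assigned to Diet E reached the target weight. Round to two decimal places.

The starting body condition-specific comparison favours Diet V throughout, but the pooled figures favour Diet E. The question is whether to condition on starting body condition.
Starting body condition is set before the diet has any effect — it is not caused by the diet — and it independently drives the outcome. That makes it a confounder, so the causal comparison is within starting body condition levels.
Standardising Diet E to the population starting body condition mix: 0.371·254/313 + 0.333·86/187 + 0.296·18/60 = 0.543.

0.54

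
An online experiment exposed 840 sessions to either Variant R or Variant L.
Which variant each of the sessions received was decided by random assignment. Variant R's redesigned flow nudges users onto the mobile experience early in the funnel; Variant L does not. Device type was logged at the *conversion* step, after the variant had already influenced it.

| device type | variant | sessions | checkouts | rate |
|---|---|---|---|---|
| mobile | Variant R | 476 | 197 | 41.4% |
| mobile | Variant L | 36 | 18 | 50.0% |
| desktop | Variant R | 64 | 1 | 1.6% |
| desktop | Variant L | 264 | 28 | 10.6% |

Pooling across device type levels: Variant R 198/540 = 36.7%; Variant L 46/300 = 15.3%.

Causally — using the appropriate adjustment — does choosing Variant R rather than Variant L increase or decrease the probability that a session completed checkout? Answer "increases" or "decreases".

Device type lies on the pathway variant → device type → outcome, so adjusting for it blocks the indirect effect. For the total causal effect of variant, use the unadjusted pooled rates.
Pooled: Variant R 36.7% vs Variant L 15.3%; Variant R is higher overall.

increases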